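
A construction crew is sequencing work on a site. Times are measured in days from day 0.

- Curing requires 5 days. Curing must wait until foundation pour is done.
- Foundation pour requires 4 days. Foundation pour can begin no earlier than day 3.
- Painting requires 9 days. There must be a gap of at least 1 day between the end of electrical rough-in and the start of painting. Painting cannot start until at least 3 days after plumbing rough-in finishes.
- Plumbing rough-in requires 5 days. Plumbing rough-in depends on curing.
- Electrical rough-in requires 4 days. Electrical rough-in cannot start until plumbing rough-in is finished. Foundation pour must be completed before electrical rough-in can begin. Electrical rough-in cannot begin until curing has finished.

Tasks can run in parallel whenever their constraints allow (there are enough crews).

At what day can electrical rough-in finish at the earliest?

Foundation pour cannot begin until its own release at day 3. It runs from day 3 to 3 + 4 = day 7.
After foundation pour (finishes day 7), curing can start at day 7 and finishes at day 12.
Plumbing rough-in waits on curing (finishes day 12), so it starts at day 12 and finishes at 12 + 5 = day 17.
Electrical rough-in has to wait for plumbing rough-in (finishes day 17); foundation pour (finishes day 7); curing (finishes day 12). The latest of these is day 17, so electrical rough-in runs day 17 to 17 + 4 = day 21.

21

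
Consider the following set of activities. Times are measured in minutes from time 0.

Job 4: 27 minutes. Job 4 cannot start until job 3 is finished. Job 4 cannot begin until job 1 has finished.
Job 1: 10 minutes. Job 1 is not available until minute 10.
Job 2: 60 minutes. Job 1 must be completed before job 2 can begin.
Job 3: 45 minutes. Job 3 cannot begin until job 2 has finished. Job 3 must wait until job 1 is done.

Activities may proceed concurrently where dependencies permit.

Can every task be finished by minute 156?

Job 1 waits on its own release at minute 10, so it starts at minute 10 and finishes at 10 + 10 = minute 20.
Job 2 waits on job 1 (finishes minute 20), so it starts at minute 20 and finishes at 20 + 60 = minute 80.
For job 3: job 2 (finishes minute 80); job 1 (finishes minute 20). Taking the maximum gives a start of minute 80, and it finishes at 80 + 45 = minute 125.
Job 4 cannot start until job 3 (finishes minute 125); job 1 (finishes minute 20). The controlling bound is minute 125, so job 4 finishes at 125 + 27 = minute 152.
Every task is finished by minute 152, which is no later than the deadline of 156, so the schedule is feasible.

Yes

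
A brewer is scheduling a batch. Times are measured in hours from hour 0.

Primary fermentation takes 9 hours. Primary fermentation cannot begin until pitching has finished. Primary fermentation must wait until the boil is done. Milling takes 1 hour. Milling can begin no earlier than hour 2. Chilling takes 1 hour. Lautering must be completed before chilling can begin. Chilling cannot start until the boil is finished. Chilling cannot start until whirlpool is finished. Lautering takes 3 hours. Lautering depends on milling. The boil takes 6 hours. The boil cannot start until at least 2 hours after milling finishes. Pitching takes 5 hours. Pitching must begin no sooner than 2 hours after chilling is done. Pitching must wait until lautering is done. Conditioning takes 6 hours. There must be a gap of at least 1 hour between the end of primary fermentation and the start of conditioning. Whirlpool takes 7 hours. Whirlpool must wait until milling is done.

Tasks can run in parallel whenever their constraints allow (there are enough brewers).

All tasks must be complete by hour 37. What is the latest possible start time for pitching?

Conditioning has no dependents, so it just needs to finish by hour 37. Starting by 37 − 6 = hour 31 achieves that.
Since conditioning (must start by hour 31, minus 1-hour gap → hour 30) depends on it, primary fermentation must finish by hour 30. Backing off its 9-hour duration gives a latest start of hour 21.
Since primary fermentation (must start by hour 21) depends on it, pitching must finish by hour 21. Backing off its 5-hour duration gives a latest start of hour 16.

16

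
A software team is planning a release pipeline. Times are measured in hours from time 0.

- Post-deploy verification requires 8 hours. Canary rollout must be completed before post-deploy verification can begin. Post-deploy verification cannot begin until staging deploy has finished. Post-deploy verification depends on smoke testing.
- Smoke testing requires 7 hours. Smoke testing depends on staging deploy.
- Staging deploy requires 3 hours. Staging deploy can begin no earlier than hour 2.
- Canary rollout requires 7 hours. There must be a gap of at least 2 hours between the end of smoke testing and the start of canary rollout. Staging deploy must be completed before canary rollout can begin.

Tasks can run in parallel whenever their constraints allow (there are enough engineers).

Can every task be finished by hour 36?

Staging deploy waits on its own release at hour 2, so it starts at hour 2 and finishes at 2 + 3 = hour 5.
After staging deploy (finishes hour 5), smoke testing can start at hour 5 and finishes at hour 12.
Canary rollout cannot start until smoke testing (finishes hour 12, plus 2-hour gap → hour 14); staging deploy (finishes hour 5). The controlling bound is hour 14, so canary rollout finishes at 14 + 7 = hour 21.
Post-deploy verification has to wait for canary rollout (finishes hour 21); staging deploy (finishes hour 5); smoke testing (finishes hour 12). The latest of these is hour 21, so post-deploy verification runs hour 21 to 21 + 8 = hour 29.
Every task is finished by hour 29, which is no later than the deadline of 36, so the schedule is feasible.

Yes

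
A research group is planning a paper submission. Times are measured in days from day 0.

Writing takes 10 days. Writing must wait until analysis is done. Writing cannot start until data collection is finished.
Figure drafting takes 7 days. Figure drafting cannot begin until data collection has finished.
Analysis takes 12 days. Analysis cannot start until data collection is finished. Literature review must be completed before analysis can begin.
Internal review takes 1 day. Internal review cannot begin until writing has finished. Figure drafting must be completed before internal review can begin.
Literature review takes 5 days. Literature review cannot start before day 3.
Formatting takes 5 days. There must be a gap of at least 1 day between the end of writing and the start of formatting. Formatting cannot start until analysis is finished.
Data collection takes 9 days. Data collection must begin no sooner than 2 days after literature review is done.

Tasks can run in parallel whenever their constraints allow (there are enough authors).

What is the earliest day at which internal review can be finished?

After its own release at day 3, literature review can start at day 3 and finishes at day 8.
Data collection cannot begin until literature review (finishes day 8, plus 2-day gap → day 10). It runs from day 10 to 10 + 9 = day 19.
After data collection (finishes day 19), figure drafting can start at day 19 and finishes at day 26.
Analysis has to wait for data collection (finishes day 19); literature review (finishes day 8). The latest of these is day 19, so analysis runs day 19 to 19 + 12 = day 31.
Writing needs all of analysis (finishes day 31); data collection (finishes day 19). That puts its earliest start at day 31; it finishes at 31 + 10 = day 41.
Internal review needs all of writing (finishes day 41); figure drafting (finishes day 26). That puts its earliest start at day 41; it finishes at 41 + 1 = day 42.

42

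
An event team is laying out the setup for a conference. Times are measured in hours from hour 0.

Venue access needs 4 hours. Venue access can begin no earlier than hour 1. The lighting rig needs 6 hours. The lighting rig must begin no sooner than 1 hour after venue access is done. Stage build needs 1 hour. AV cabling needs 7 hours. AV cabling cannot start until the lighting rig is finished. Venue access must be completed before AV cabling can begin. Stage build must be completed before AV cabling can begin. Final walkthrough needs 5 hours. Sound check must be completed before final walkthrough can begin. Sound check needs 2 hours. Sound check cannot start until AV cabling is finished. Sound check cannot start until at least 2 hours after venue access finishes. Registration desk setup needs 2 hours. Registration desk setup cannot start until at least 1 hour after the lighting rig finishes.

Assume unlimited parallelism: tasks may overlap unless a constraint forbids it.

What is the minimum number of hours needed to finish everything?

Nothing blocks stage build, so it runs from hour 0 to hour 1.
After its own release at hour 1, venue access can start at hour 1 and finishes at hour 5.
The lighting rig waits on venue access (finishes hour 5, plus 1-hour gap → hour 6), so it starts at hour 6 and finishes at 6 + 6 = hour 12.
Registration desk setup cannot begin until the lighting rig (finishes hour 12, plus 1-hour gap → hour 13). It runs from hour 13 to 13 + 2 = hour 15.
AV cabling cannot start until the lighting rig (finishes hour 12); venue access (finishes hour 5); stage build (finishes hour 1). The controlling bound is hour 12, so AV cabling finishes at 12 + 7 = hour 19.
For sound check: AV cabling (finishes hour 19); venue access (finishes hour 5, plus 2-hour gap → hour 7). Taking the maximum gives a start of hour 19, and it finishes at 19 + 2 = hour 21.
After sound check (finishes hour 21), final walkthrough can start at hour 21 and finishes at hour 26.
All tasks are finished once the last one completes. Finish times: Venue access at 5, Stage build at 1, The lighting rig at 12, AV cabling at 19, Registration desk setup at 15, Sound check at 21, Final walkthrough at 26. The latest is hour 26.

26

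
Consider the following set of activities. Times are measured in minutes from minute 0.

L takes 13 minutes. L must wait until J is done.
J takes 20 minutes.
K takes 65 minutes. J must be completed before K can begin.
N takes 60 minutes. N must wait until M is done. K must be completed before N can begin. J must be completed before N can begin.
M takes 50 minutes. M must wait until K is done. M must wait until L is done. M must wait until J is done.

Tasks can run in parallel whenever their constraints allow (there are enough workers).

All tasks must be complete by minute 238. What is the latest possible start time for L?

N has no dependents, so it just needs to finish by minute 238. Starting by 238 − 60 = minute 178 achieves that.
M feeds into N (must start by minute 178); so M must finish by minute 178 and therefore start by minute 128.
L must finish before M (must start by minute 128). With a 13-minute duration, L must start by 128 − 13 = minute 115.

115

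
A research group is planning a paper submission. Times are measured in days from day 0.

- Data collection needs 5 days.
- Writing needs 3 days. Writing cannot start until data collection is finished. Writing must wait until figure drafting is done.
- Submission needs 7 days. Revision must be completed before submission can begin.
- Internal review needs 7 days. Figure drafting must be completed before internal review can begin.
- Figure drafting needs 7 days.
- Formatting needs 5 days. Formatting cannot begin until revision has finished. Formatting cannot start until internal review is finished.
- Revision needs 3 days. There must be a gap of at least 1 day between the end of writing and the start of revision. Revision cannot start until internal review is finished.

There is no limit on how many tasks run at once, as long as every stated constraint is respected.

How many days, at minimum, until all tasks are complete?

24

Figure drafting can start immediately at day 0; it finishes at day 7.
Internal review waits on figure drafting (finishes day 7), so it starts at day 7 and finishes at 7 + 7 = day 14.
Nothing blocks data collection, so it runs from day 0 to day 5.
Writing cannot start until data collection (finishes day 5); figure drafting (finishes day 7). The controlling bound is day 7, so writing finishes at 7 + 3 = day 10.
Revision cannot start until writing (finishes day 10, plus 1-day gap → day 11); internal review (finishes day 14). The controlling bound is day 14, so revision finishes at 14 + 3 = day 17.
After revision (finishes day 17), submission can start at day 17 and finishes at day 24.
Formatting cannot start until revision (finishes day 17); internal review (finishes day 14). The controlling bound is day 17, so formatting finishes at 17 + 5 = day 22.
All tasks are finished once the last one completes. Finish times: Data collection at 5, Figure drafting at 7, Writing at 10, Internal review at 14, Revision at 17, Formatting at 22, Submission at 24. The latest is day 24.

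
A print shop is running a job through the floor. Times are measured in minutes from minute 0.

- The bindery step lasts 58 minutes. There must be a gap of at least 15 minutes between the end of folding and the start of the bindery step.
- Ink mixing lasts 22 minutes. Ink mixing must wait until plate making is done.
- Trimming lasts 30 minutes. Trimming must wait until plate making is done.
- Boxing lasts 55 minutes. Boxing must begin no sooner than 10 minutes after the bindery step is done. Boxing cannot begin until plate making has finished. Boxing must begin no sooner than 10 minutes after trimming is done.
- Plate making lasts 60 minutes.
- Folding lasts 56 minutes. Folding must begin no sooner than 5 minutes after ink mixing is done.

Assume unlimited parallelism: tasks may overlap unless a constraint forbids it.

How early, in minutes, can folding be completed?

Plate making can start immediately at minute 0; it finishes at minute 60.
After plate making (finishes minute 60), ink mixing can start at minute 60 and finishes at minute 82.
Folding cannot begin until ink mixing (finishes minute 82, plus 5-minute gap → minute 87). It runs from minute 87 to 87 + 56 = minute 143.

143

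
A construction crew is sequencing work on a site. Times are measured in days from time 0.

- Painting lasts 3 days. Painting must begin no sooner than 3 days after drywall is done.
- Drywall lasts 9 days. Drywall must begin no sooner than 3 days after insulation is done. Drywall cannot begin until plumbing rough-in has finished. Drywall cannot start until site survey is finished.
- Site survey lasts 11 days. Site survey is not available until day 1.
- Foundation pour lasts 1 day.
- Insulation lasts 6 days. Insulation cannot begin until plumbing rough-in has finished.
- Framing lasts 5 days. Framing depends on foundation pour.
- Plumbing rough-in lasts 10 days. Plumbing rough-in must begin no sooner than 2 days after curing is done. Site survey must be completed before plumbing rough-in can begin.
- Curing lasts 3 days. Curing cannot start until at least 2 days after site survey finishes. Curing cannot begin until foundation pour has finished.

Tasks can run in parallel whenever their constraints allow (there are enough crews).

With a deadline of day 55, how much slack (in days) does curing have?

2

Foundation pour has no prerequisites, so it starts at day 0 and finishes at day 1.
After its own release at day 1, site survey can start at day 1 and finishes at day 12.
Curing cannot start until site survey (finishes day 12, plus 2-day gap → day 14); foundation pour (finishes day 1). The controlling bound is day 14, so curing finishes at 14 + 3 = day 17.

Working backward from the deadline:
Nothing follows painting; the deadline of day 55 is its only limit. It must start by 55 − 3 = day 52.
Drywall must finish before painting (must start by day 52, minus 3-day gap → day 49). With a 9-day duration, drywall must start by 49 − 9 = day 40.
Insulation has to be done before drywall (must start by day 40, minus 3-day gap → day 37). That means finishing by day 37, i.e. starting by 37 − 6 = day 31.
For plumbing rough-in: insulation (must start by day 31); drywall (must start by day 40). The most restrictive is day 31; with a 10-day duration, plumbing rough-in must start by day 21.
Curing must finish before plumbing rough-in (must start by day 21, minus 2-day gap → day 19). With a 3-day duration, curing must start by 19 − 3 = day 16.
So curing can start as early as day 14 and as late as day 16, giving 16 − 14 = 2 days of slack.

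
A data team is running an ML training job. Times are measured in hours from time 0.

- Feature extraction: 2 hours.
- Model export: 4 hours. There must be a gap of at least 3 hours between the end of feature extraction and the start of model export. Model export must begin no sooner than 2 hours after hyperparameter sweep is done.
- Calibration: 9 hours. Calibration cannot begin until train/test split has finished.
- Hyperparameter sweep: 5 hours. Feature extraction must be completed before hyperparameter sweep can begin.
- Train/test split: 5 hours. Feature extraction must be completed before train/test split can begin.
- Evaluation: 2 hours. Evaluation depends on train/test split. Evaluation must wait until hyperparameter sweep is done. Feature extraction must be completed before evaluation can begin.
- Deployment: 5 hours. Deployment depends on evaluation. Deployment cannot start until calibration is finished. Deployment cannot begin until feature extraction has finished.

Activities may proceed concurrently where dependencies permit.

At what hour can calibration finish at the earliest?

16

Feature extraction has no prerequisites, so it starts at hour 0 and finishes at hour 2.
After feature extraction (finishes hour 2), train/test split can start at hour 2 and finishes at hour 7.
After train/test split (finishes hour 7), calibration can start at hour 7 and finishes at hour 16.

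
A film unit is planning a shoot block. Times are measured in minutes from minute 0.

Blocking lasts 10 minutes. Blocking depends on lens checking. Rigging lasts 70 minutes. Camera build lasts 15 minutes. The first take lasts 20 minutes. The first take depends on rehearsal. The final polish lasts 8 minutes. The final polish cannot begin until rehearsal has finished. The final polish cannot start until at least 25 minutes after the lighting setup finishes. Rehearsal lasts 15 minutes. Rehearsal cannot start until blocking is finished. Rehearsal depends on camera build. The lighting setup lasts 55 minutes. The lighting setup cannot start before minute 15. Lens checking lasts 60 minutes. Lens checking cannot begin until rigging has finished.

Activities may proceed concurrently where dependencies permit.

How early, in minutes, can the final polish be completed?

Camera build has no prerequisites, so it starts at minute 0 and finishes at minute 15.
After its own release at minute 15, the lighting setup can start at minute 15 and finishes at minute 70.
Rigging has no prerequisites, so it starts at minute 0 and finishes at minute 70.
Lens checking waits on rigging (finishes minute 70), so it starts at minute 70 and finishes at 70 + 60 = minute 130.
Blocking waits on lens checking (finishes minute 130), so it starts at minute 130 and finishes at 130 + 10 = minute 140.
Rehearsal has to wait for blocking (finishes minute 140); camera build (finishes minute 15). The latest of these is minute 140, so rehearsal runs minute 140 to 140 + 15 = minute 155.
The final polish cannot start until rehearsal (finishes minute 155); the lighting setup (finishes minute 70, plus 25-minute gap → minute 95). The controlling bound is minute 155, so the final polish finishes at 155 + 8 = minute 163.

163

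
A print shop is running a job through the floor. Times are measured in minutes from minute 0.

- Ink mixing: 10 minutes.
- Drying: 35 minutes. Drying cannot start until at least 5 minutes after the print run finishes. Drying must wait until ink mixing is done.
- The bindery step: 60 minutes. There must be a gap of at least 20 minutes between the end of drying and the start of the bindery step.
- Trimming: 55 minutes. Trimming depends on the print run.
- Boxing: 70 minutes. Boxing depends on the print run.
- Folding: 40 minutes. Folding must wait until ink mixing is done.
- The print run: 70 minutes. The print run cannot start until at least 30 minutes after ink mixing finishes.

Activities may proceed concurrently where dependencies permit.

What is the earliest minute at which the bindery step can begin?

170

Ink mixing has no prerequisites, so it starts at minute 0 and finishes at minute 10.
The print run waits on ink mixing (finishes minute 10, plus 30-minute gap → minute 40), so it starts at minute 40 and finishes at 40 + 70 = minute 110.
Drying has to wait for the print run (finishes minute 110, plus 5-minute gap → minute 115); ink mixing (finishes minute 10). The latest of these is minute 115, so drying runs minute 115 to 115 + 35 = minute 150.
The bindery step waits on drying (finishes minute 150, plus 20-minute gap → minute 170), so the earliest it can start is minute 170.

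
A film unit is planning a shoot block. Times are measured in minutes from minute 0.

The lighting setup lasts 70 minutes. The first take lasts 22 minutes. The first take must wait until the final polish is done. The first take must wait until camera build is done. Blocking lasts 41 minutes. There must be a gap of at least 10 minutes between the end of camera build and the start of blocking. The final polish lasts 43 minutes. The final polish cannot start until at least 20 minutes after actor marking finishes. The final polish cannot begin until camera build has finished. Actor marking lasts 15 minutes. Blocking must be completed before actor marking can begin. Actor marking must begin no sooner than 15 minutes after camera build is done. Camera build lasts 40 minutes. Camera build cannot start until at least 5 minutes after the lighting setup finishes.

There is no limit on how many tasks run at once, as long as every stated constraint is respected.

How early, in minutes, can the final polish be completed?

The lighting setup can start immediately at minute 0; it finishes at minute 70.
Camera build cannot begin until the lighting setup (finishes minute 70, plus 5-minute gap → minute 75). It runs from minute 75 to 75 + 40 = minute 115.
Blocking cannot begin until camera build (finishes minute 115, plus 10-minute gap → minute 125). It runs from minute 125 to 125 + 41 = minute 166.
Actor marking cannot start until blocking (finishes minute 166); camera build (finishes minute 115, plus 15-minute gap → minute 130). The controlling bound is minute 166, so actor marking finishes at 166 + 15 = minute 181.
For the final polish: actor marking (finishes minute 181, plus 20-minute gap → minute 201); camera build (finishes minute 115). Taking the maximum gives a start of minute 201, and it finishes at 201 + 43 = minute 244.

244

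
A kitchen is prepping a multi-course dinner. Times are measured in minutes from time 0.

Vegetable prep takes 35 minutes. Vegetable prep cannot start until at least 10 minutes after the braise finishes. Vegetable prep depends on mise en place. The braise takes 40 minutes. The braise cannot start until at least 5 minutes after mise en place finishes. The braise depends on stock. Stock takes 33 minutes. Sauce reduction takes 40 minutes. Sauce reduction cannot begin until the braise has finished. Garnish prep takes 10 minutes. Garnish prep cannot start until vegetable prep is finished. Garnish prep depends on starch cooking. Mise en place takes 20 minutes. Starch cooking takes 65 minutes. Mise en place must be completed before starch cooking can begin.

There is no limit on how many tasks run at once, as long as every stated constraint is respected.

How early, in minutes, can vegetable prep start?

Stock can start immediately at minute 0; it finishes at minute 33.
Nothing blocks mise en place, so it runs from minute 0 to minute 20.
The braise has to wait for mise en place (finishes minute 20, plus 5-minute gap → minute 25); stock (finishes minute 33). The latest of these is minute 33, so the braise runs minute 33 to 33 + 40 = minute 73.
Vegetable prep waits on the braise (finishes minute 73, plus 10-minute gap → minute 83); mise en place (finishes minute 20). The latest of these is minute 83, which is the earliest vegetable prep can start.

83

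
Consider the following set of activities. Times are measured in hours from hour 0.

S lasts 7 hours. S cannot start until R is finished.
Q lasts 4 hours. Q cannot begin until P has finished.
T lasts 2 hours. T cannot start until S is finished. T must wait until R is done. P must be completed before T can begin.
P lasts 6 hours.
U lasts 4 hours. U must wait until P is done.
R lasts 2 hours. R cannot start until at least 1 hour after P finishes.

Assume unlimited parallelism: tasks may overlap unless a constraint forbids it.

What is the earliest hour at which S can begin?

9

P has no prerequisites, so it starts at hour 0 and finishes at hour 6.
R cannot begin until P (finishes hour 6, plus 1-hour gap → hour 7). It runs from hour 7 to 7 + 2 = hour 9.
S waits on R (finishes hour 9), so the earliest it can start is hour 9.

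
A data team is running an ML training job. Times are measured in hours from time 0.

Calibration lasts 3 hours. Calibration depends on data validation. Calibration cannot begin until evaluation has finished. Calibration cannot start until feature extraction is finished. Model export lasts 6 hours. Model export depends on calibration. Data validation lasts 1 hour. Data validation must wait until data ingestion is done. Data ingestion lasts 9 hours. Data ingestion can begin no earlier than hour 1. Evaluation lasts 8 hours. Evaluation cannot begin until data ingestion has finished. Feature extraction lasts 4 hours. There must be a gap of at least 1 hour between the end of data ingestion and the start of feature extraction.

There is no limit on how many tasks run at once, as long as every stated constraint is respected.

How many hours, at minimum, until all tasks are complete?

27

Data ingestion cannot begin until its own release at hour 1. It runs from hour 1 to 1 + 9 = hour 10.
Evaluation waits on data ingestion (finishes hour 10), so it starts at hour 10 and finishes at 10 + 8 = hour 18.
Feature extraction waits on data ingestion (finishes hour 10, plus 1-hour gap → hour 11), so it starts at hour 11 and finishes at 11 + 4 = hour 15.
Data validation cannot begin until data ingestion (finishes hour 10). It runs from hour 10 to 10 + 1 = hour 11.
For calibration: data validation (finishes hour 11); evaluation (finishes hour 18); feature extraction (finishes hour 15). Taking the maximum gives a start of hour 18, and it finishes at 18 + 3 = hour 21.
Model export waits on calibration (finishes hour 21), so it starts at hour 21 and finishes at 21 + 6 = hour 27.
All tasks are finished once the last one completes. Finish times: Data ingestion at 10, Data validation at 11, Feature extraction at 15, Evaluation at 18, Calibration at 21, Model export at 27. The latest is hour 27.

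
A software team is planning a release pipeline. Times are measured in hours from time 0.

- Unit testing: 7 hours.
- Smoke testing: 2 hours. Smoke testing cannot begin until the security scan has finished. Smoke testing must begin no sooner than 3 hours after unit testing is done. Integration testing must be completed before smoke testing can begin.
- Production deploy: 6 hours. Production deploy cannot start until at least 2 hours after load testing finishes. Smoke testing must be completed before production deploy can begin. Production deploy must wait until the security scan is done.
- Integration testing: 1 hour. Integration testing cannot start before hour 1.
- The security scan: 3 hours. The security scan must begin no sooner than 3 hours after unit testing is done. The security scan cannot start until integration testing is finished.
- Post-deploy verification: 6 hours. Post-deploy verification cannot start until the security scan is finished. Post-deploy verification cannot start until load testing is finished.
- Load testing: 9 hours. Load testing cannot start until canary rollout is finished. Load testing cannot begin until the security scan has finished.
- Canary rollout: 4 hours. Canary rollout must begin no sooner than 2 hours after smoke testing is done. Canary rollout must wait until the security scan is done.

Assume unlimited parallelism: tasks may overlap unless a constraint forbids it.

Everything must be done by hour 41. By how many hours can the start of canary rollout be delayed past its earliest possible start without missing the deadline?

3

After its own release at hour 1, integration testing can start at hour 1 and finishes at hour 2.
Unit testing has no prerequisites, so it starts at hour 0 and finishes at hour 7.
The security scan needs all of unit testing (finishes hour 7, plus 3-hour gap → hour 10); integration testing (finishes hour 2). That puts its earliest start at hour 10; it finishes at 10 + 3 = hour 13.
Smoke testing has to wait for the security scan (finishes hour 13); unit testing (finishes hour 7, plus 3-hour gap → hour 10); integration testing (finishes hour 2). The latest of these is hour 13, so smoke testing runs hour 13 to 13 + 2 = hour 15.
Canary rollout cannot start until smoke testing (finishes hour 15, plus 2-hour gap → hour 17); the security scan (finishes hour 13). The controlling bound is hour 17, so canary rollout finishes at 17 + 4 = hour 21.

Working backward from the deadline:
To finish by hour 41, production deploy (duration 6) must start no later than hour 35.
Nothing follows post-deploy verification; the deadline of hour 41 is its only limit. It must start by 41 − 6 = hour 35.
Load testing feeds production deploy (must start by hour 35, minus 2-hour gap → hour 33); post-deploy verification (must start by hour 35). Taking the minimum, load testing must finish by hour 33 and start by 33 − 9 = hour 24.
Canary rollout must finish before load testing (must start by hour 24). With a 4-hour duration, canary rollout must start by 24 − 4 = hour 20.
So canary rollout can start as early as hour 17 and as late as hour 20, giving 20 − 17 = 3 hours of slack.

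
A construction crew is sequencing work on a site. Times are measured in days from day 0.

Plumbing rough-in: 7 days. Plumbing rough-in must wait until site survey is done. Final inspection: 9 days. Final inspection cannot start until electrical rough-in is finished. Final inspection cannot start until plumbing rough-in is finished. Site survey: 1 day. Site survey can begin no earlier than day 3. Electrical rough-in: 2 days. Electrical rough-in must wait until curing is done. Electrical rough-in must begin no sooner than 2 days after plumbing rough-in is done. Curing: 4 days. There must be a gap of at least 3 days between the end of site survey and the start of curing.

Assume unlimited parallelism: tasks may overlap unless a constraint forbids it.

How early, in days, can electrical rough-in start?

After its own release at day 3, site survey can start at day 3 and finishes at day 4.
After site survey (finishes day 4), plumbing rough-in can start at day 4 and finishes at day 11.
Curing cannot begin until site survey (finishes day 4, plus 3-day gap → day 7). It runs from day 7 to 7 + 4 = day 11.
Electrical rough-in waits on curing (finishes day 11); plumbing rough-in (finishes day 11, plus 2-day gap → day 13). The latest of these is day 13, which is the earliest electrical rough-in can start.

13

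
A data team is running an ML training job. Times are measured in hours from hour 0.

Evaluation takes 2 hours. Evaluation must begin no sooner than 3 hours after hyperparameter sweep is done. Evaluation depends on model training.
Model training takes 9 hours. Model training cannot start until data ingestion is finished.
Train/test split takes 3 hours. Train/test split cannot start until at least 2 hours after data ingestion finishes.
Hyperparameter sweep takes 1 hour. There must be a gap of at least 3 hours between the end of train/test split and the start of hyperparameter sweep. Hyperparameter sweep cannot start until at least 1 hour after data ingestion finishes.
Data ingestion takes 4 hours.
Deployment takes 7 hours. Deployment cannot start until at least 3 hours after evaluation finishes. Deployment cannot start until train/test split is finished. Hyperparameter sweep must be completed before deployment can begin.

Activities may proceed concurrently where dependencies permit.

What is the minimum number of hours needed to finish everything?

28

Nothing blocks data ingestion, so it runs from hour 0 to hour 4.
After data ingestion (finishes hour 4), model training can start at hour 4 and finishes at hour 13.
Train/test split waits on data ingestion (finishes hour 4, plus 2-hour gap → hour 6), so it starts at hour 6 and finishes at 6 + 3 = hour 9.
Hyperparameter sweep needs all of train/test split (finishes hour 9, plus 3-hour gap → hour 12); data ingestion (finishes hour 4, plus 1-hour gap → hour 5). That puts its earliest start at hour 12; it finishes at 12 + 1 = hour 13.
Evaluation has to wait for hyperparameter sweep (finishes hour 13, plus 3-hour gap → hour 16); model training (finishes hour 13). The latest of these is hour 16, so evaluation runs hour 16 to 16 + 2 = hour 18.
Deployment cannot start until evaluation (finishes hour 18, plus 3-hour gap → hour 21); train/test split (finishes hour 9); hyperparameter sweep (finishes hour 13). The controlling bound is hour 21, so deployment finishes at 21 + 7 = hour 28.
All tasks are finished once the last one completes. Finish times: Data ingestion at 4, Train/test split at 9, Hyperparameter sweep at 13, Model training at 13, Evaluation at 18, Deployment at 28. The latest is hour 28.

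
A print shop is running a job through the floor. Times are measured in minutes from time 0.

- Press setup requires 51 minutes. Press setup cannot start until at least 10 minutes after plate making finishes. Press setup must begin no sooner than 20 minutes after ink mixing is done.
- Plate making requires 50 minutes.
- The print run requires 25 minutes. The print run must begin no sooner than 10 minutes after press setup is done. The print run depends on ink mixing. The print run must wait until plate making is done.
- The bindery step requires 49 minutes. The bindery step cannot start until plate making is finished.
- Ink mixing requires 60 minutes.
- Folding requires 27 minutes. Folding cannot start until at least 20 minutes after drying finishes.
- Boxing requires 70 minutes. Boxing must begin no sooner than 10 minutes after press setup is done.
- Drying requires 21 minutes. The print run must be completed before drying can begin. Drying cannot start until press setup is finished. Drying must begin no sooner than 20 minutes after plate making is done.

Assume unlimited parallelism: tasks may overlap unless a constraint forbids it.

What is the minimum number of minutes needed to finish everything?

Ink mixing can start immediately at minute 0; it finishes at minute 60.
Plate making can start immediately at minute 0; it finishes at minute 50.
The bindery step waits on plate making (finishes minute 50), so it starts at minute 50 and finishes at 50 + 49 = minute 99.
Press setup cannot start until plate making (finishes minute 50, plus 10-minute gap → minute 60); ink mixing (finishes minute 60, plus 20-minute gap → minute 80). The controlling bound is minute 80, so press setup finishes at 80 + 51 = minute 131.
After press setup (finishes minute 131, plus 10-minute gap → minute 141), boxing can start at minute 141 and finishes at minute 211.
For the print run: press setup (finishes minute 131, plus 10-minute gap → minute 141); ink mixing (finishes minute 60); plate making (finishes minute 50). Taking the maximum gives a start of minute 141, and it finishes at 141 + 25 = minute 166.
For drying: the print run (finishes minute 166); press setup (finishes minute 131); plate making (finishes minute 50, plus 20-minute gap → minute 70). Taking the maximum gives a start of minute 166, and it finishes at 166 + 21 = minute 187.
Folding waits on drying (finishes minute 187, plus 20-minute gap → minute 207), so it starts at minute 207 and finishes at 207 + 27 = minute 234.
All tasks are finished once the last one completes. Finish times: Plate making at 50, Ink mixing at 60, Press setup at 131, The print run at 166, Drying at 187, Folding at 234, The bindery step at 99, Boxing at 211. The latest is minute 234.

234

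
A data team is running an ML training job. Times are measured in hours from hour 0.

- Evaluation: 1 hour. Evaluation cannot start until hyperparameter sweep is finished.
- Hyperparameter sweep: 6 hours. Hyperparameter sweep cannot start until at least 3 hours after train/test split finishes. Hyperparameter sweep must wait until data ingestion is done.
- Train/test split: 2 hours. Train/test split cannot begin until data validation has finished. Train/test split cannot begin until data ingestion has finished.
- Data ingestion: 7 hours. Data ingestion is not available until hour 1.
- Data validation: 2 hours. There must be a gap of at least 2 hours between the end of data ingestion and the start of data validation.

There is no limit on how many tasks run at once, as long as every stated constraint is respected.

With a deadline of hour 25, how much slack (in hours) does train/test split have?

1

After its own release at hour 1, data ingestion can start at hour 1 and finishes at hour 8.
After data ingestion (finishes hour 8, plus 2-hour gap → hour 10), data validation can start at hour 10 and finishes at hour 12.
For train/test split: data validation (finishes hour 12); data ingestion (finishes hour 8). Taking the maximum gives a start of hour 12, and it finishes at 12 + 2 = hour 14.

Working backward from the deadline:
To finish by hour 25, evaluation (duration 1) must start no later than hour 24.
Hyperparameter sweep feeds into evaluation (must start by hour 24); so hyperparameter sweep must finish by hour 24 and therefore start by hour 18.
Train/test split must finish before hyperparameter sweep (must start by hour 18, minus 3-hour gap → hour 15). With a 2-hour duration, train/test split must start by 15 − 2 = hour 13.
So train/test split can start as early as hour 12 and as late as hour 13, giving 13 − 12 = 1 hour of slack.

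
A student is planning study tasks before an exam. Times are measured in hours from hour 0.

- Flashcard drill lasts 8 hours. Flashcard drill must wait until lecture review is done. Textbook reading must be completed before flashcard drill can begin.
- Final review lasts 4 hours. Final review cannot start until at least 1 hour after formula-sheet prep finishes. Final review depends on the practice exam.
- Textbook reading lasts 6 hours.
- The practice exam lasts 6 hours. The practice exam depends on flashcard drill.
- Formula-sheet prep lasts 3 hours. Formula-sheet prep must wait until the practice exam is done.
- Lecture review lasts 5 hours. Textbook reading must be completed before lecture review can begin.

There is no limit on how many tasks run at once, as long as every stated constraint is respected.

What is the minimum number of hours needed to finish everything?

Textbook reading has no prerequisites, so it starts at hour 0 and finishes at hour 6.
Lecture review waits on textbook reading (finishes hour 6), so it starts at hour 6 and finishes at 6 + 5 = hour 11.
Flashcard drill needs all of lecture review (finishes hour 11); textbook reading (finishes hour 6). That puts its earliest start at hour 11; it finishes at 11 + 8 = hour 19.
The practice exam cannot begin until flashcard drill (finishes hour 19). It runs from hour 19 to 19 + 6 = hour 25.
After the practice exam (finishes hour 25), formula-sheet prep can start at hour 25 and finishes at hour 28.
Final review needs all of formula-sheet prep (finishes hour 28, plus 1-hour gap → hour 29); the practice exam (finishes hour 25). That puts its earliest start at hour 29; it finishes at 29 + 4 = hour 33.
All tasks are finished once the last one completes. Finish times: Textbook reading at 6, Lecture review at 11, Flashcard drill at 19, The practice exam at 25, Formula-sheet prep at 28, Final review at 33. The latest is hour 33.

33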